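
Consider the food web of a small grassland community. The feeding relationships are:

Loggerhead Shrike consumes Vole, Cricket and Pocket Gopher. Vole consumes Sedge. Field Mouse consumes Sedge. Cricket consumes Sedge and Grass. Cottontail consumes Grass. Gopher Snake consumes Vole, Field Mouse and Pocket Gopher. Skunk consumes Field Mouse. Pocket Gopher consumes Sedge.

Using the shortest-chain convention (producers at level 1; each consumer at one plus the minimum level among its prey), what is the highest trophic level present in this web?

3

Producers (level 1): Grass, Sedge.
Following each consumer down to its lowest-level prey: Sedge → Pocket Gopher → Gopher Snake (levels 1 through 3).
All prey of Gopher Snake (Pocket Gopher 2, Vole 2, Field Mouse 2) are at level 2 or above, so Gopher Snake is at level 1 + 2 = 3.
Every consumer has at least one prey at level 2 or below, so none exceeds level 3.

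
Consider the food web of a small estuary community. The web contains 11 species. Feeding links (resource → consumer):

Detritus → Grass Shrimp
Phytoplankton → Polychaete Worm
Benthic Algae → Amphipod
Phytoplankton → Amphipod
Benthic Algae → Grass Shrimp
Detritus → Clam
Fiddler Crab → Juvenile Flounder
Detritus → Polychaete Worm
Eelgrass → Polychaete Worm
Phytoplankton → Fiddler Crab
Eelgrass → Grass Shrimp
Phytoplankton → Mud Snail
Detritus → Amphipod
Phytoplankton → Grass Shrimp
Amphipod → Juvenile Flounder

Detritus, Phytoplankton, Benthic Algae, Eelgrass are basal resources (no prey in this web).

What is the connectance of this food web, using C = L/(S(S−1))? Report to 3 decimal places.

C = 0.136

The web has S = 11 species and L = 15 feeding links.
C = L / (S(S−1)) = 15 / 110 = 0.1364 ≈ 0.136.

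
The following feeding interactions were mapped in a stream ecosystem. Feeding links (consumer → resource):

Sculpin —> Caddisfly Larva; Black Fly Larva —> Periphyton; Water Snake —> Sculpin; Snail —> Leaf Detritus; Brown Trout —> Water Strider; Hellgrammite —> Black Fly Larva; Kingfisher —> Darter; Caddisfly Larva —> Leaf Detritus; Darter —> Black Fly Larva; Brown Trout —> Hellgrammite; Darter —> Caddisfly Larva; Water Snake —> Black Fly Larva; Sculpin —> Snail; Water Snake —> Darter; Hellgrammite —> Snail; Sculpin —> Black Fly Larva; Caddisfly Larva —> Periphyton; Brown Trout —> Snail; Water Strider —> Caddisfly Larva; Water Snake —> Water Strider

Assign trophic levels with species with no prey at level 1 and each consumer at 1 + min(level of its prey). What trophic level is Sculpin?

Trophic level 3

Leaf Detritus has no prey (basal) → level 1.
Caddisfly Larva eats Leaf Detritus → level 2.
Sculpin eats Caddisfly Larva → level 3.
No prey of Sculpin is below level 2, so 3 is the minimum.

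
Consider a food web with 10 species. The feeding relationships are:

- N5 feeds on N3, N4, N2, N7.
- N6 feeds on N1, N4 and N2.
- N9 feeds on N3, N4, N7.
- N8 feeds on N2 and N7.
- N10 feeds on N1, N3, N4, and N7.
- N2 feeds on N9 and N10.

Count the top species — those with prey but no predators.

3

Top species (has prey, but nothing eats it): N5, N8, N6.
Count: 3.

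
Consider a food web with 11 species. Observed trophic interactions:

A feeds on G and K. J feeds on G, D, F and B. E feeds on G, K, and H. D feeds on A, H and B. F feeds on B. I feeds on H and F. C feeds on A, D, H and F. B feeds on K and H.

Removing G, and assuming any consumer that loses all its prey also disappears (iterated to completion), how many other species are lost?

0

Remove G.
Every predator of it retains at least one other prey: A still has K; E still has K, H; J still has B, D, F.
No consumer loses all prey, so no secondary extinctions occur.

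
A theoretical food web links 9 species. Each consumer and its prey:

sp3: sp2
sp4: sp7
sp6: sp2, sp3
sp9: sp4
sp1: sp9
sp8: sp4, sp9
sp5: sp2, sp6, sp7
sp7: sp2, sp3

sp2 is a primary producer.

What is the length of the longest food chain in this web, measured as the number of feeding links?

5 links

One longest chain: sp2 → sp3 → sp7 → sp4 → sp9 → sp8.
It has 6 species and 5 links.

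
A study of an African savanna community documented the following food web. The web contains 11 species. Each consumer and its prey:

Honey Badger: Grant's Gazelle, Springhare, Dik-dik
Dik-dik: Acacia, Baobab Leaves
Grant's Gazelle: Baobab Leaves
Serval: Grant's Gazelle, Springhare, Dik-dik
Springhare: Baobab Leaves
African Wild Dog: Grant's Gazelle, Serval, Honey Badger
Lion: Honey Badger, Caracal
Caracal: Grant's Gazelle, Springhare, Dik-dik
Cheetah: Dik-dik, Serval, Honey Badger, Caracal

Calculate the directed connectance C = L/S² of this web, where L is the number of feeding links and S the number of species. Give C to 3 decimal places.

C = 0.182

The web has S = 11 species and L = 22 feeding links.
C = L / S² = 22 / 121 = 0.1818 ≈ 0.182.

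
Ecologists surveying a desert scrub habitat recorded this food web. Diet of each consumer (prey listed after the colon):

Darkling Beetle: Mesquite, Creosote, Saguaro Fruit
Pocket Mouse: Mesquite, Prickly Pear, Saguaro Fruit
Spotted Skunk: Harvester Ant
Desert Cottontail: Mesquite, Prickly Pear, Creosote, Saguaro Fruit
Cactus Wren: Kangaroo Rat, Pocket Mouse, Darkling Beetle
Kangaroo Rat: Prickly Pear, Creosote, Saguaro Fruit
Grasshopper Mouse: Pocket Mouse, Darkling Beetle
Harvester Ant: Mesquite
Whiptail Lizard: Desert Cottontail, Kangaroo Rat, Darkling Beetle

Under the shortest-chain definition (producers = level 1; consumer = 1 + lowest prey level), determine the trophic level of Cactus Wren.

Mesquite is a producer → level 1.
Darkling Beetle eats Mesquite → level 2.
Cactus Wren eats Darkling Beetle → level 3.
No prey of Cactus Wren is below level 2, so 3 is the minimum.

Trophic level 3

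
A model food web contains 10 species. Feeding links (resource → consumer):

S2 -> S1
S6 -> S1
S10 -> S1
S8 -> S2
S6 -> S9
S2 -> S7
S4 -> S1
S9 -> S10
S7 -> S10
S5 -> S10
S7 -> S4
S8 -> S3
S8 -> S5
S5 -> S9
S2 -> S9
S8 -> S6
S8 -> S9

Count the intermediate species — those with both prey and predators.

Intermediate species (has both prey and predators): S6, S2, S5, S7, S9, S10, S4.
Count: 7.

7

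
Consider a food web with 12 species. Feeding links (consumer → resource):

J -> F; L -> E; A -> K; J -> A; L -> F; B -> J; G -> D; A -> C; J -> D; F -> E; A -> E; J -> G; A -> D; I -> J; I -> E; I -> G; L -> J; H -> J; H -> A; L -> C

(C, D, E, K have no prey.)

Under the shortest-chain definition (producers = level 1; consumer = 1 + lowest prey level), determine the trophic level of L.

C is a producer → level 1.
L eats C → level 2.

Trophic level 2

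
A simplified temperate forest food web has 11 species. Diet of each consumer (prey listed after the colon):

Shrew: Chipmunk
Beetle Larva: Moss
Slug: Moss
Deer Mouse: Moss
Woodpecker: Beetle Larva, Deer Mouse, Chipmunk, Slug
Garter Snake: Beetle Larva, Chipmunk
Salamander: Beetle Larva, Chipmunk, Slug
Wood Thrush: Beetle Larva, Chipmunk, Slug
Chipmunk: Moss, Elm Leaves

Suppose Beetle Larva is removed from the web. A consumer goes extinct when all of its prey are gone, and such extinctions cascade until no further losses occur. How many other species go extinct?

Remove Beetle Larva.
Every predator of it retains at least one other prey: Wood Thrush still has Chipmunk, Slug; Salamander still has Chipmunk, Slug; Woodpecker still has Deer Mouse, Chipmunk, Slug; Garter Snake still has Chipmunk.
No consumer loses all prey, so no secondary extinctions occur.

0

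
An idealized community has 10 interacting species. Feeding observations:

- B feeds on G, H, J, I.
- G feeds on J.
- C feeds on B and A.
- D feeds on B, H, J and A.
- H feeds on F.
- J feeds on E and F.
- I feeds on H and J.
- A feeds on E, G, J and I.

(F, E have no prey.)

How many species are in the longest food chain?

One longest chain: F → J → I → A → D.
It has 5 species and 4 links.

5 species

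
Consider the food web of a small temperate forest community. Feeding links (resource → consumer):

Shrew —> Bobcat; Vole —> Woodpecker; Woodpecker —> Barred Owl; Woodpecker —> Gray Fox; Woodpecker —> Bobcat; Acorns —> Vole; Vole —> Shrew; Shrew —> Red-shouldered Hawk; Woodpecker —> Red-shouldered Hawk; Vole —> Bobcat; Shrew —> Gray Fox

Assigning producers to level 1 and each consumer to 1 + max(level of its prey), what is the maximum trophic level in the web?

4

Producers (level 1): Acorns.
Acorns → Vole → Woodpecker → Red-shouldered Hawk gives Red-shouldered Hawk level 4.
No species has a prey at level 4, so no species reaches level 5.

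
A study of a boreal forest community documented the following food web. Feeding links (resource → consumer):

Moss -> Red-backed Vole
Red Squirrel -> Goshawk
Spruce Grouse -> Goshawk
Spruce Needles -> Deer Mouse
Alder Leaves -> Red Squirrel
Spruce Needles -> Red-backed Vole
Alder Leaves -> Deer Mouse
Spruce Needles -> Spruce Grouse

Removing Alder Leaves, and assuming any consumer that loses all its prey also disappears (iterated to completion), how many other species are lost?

Remove Alder Leaves.
Round 1: Red Squirrel (all prey gone) → extinct.
No further losses. Total secondary extinctions: 1.

1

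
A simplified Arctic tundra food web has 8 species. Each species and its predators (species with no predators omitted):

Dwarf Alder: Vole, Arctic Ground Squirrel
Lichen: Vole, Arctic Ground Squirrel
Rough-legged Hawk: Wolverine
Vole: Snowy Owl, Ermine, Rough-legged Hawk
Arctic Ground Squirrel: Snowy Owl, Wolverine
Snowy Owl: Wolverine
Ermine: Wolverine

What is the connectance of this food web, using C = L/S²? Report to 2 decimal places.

The web has S = 8 species and L = 12 feeding links.
C = L / S² = 12 / 64 = 0.1875 ≈ 0.19.

C = 0.19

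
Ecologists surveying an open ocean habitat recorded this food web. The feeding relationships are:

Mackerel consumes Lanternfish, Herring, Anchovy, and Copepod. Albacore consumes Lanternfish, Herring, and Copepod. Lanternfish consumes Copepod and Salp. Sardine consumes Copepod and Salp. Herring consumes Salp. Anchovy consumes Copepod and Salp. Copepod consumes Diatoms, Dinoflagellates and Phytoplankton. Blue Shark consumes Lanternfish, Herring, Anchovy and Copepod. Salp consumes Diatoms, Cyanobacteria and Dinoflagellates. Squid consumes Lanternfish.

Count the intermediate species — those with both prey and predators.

Intermediate species (has both prey and predators): Copepod, Salp, Herring, Anchovy, Lanternfish.
Count: 5.

5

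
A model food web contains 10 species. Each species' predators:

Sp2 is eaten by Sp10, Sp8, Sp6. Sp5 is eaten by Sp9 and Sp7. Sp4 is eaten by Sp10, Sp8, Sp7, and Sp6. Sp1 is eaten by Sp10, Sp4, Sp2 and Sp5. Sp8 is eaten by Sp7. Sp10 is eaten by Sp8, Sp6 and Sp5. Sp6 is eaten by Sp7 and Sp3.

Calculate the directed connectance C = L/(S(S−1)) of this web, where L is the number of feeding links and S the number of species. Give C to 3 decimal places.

The web has S = 10 species and L = 19 feeding links.
C = L / (S(S−1)) = 19 / 90 = 0.2111 ≈ 0.211.

C = 0.211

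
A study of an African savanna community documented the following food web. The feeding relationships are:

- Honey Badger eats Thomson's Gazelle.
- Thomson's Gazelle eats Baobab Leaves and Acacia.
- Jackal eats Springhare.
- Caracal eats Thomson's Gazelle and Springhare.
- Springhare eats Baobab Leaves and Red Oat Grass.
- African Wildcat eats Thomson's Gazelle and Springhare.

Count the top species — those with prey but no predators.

Top species (has prey, but nothing eats it): Caracal, Jackal, Honey Badger, African Wildcat.
Count: 4.

4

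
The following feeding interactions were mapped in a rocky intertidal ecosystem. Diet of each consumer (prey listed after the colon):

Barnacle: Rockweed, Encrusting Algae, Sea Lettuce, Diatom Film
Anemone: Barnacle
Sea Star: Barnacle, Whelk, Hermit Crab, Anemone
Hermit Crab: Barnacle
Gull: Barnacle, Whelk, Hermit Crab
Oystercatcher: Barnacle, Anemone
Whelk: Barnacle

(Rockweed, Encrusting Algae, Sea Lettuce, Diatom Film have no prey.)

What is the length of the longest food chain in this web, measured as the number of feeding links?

3 links

One longest chain: Rockweed → Barnacle → Whelk → Sea Star.
It has 4 species and 3 links.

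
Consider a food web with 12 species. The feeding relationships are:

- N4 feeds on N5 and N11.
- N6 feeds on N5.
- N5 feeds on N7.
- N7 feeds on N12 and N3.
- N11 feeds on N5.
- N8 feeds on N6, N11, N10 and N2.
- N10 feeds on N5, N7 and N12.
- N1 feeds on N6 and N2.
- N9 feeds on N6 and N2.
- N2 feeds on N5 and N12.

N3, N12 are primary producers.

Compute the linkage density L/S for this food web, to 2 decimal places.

There are L = 20 links among S = 12 species.
L/S = 20/12 = 1.6667 ≈ 1.67.

L/S = 1.67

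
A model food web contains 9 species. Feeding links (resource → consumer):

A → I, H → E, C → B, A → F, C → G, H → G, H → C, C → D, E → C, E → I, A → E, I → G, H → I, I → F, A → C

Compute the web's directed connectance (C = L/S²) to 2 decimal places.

C = 0.19

The web has S = 9 species and L = 15 feeding links.
C = L / S² = 15 / 81 = 0.1852 ≈ 0.19.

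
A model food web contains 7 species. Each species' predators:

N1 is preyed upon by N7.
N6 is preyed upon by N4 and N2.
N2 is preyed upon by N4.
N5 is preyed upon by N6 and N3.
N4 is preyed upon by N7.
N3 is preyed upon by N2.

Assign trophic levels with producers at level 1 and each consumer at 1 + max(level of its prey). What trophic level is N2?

N5 is a producer → level 1.
N3 eats N5 → level 2.
N2 eats N3 (level 2); other prey at levels: N6 2 → level 3.

Trophic level 3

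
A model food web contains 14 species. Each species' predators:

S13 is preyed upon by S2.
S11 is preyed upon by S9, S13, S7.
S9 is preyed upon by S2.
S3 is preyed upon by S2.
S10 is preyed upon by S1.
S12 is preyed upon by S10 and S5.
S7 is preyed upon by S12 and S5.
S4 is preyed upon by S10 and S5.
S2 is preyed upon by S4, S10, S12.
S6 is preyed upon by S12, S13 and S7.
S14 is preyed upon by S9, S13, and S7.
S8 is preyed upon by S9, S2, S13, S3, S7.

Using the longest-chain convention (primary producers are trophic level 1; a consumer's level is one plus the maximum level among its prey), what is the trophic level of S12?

Trophic level 4

S6 is a producer → level 1.
S13 eats S6 (level 1); other prey at levels: S14 1, S8 1, S11 1 → level 2.
S2 eats S13 (level 2); other prey at levels: S8 1, S9 2, S3 2 → level 3.
S12 eats S2 (level 3); other prey at levels: S6 1, S7 2 → level 4.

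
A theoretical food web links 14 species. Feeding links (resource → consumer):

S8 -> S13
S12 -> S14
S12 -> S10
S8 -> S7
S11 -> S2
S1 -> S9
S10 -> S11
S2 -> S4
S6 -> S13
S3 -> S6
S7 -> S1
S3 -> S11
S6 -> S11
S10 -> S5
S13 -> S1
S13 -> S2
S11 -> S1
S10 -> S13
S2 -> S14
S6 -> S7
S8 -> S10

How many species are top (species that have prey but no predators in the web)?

4

Top species (has prey, but nothing eats it): S5, S14, S4, S9.
Count: 4.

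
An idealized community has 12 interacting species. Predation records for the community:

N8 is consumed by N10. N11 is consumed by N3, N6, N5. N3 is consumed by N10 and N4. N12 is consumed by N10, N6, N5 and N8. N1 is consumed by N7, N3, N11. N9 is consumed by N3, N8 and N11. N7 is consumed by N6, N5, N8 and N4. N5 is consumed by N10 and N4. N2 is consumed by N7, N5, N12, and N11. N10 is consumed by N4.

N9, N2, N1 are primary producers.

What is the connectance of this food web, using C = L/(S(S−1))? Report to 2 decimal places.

C = 0.20

The web has S = 12 species and L = 27 feeding links.
C = L / (S(S−1)) = 27 / 132 = 0.2045 ≈ 0.20.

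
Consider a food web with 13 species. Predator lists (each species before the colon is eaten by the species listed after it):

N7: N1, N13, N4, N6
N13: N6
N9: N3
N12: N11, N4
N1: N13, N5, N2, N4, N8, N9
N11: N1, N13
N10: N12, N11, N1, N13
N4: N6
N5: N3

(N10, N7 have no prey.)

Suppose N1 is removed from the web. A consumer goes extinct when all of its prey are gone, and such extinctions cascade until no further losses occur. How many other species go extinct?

Remove N1.
Round 1: N5 (all prey gone), N2 (all prey gone), N8 (all prey gone), N9 (all prey gone) → extinct.
Round 2: N3 (all prey gone) → extinct.
No further losses. Total secondary extinctions: 5.

5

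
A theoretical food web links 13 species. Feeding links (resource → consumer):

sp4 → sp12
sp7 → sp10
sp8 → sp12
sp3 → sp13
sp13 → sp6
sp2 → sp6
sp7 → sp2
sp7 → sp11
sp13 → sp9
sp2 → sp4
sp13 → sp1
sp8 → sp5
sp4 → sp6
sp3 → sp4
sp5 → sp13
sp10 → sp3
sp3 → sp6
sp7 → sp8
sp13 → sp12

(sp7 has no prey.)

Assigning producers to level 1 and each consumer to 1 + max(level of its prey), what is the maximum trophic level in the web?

Producers (level 1): sp7.
sp7 → sp10 → sp3 → sp13 → sp12 gives sp12 level 5.
No species has a prey at level 5, so no species reaches level 6.

5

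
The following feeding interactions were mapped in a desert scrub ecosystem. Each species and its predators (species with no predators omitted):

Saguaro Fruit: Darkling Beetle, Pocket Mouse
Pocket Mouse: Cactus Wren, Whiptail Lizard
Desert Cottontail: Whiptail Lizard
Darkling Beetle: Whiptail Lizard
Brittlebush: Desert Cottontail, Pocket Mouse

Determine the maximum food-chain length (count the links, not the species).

2 links

One longest chain: Saguaro Fruit → Pocket Mouse → Cactus Wren.
It has 3 species and 2 links.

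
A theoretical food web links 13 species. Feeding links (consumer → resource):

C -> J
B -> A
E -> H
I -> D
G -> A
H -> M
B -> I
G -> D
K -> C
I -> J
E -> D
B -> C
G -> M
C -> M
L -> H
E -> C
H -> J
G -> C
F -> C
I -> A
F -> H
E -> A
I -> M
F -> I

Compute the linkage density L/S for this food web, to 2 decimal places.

There are L = 24 links among S = 13 species.
L/S = 24/13 = 1.8462 ≈ 1.85.

L/S = 1.85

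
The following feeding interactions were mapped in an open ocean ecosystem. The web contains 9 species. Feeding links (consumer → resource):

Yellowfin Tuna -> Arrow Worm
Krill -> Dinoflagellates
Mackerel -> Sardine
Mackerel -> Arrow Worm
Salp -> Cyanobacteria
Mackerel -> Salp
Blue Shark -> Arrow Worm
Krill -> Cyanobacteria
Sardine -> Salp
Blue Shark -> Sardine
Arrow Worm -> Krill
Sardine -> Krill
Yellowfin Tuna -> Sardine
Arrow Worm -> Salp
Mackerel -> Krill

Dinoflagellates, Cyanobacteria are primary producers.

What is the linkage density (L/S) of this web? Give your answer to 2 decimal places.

There are L = 15 links among S = 9 species.
L/S = 15/9 = 1.6667 ≈ 1.67.

L/S = 1.67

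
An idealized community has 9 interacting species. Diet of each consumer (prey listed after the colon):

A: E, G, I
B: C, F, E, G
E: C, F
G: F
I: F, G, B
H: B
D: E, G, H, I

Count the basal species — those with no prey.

Basal species (no prey listed): C, F.
Count: 2.

2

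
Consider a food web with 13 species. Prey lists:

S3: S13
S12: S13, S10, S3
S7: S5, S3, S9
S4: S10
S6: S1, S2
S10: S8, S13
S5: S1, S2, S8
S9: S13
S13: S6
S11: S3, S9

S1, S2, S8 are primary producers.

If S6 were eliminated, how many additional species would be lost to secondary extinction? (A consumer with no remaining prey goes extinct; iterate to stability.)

Remove S6.
Round 1: S13 (all prey gone) → extinct.
Round 2: S3 (all prey gone), S9 (all prey gone) → extinct.
Round 3: S11 (all prey gone) → extinct.
No further losses. Total secondary extinctions: 4.

4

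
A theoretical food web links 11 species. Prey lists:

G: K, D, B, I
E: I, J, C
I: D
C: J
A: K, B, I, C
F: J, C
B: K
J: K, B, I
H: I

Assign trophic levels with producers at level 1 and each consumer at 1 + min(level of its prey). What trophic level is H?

Trophic level 3

D is a producer → level 1.
I eats D → level 2.
H eats I → level 3.
No prey of H is below level 2, so 3 is the minimum.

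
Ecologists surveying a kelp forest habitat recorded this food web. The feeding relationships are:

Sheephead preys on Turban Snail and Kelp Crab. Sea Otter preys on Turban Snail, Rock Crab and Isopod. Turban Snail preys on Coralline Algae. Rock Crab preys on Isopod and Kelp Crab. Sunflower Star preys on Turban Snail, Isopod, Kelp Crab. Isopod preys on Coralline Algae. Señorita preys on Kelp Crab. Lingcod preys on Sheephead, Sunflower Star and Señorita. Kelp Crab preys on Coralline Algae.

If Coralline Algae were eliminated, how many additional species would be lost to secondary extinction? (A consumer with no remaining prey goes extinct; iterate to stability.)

9

Remove Coralline Algae.
Round 1: Turban Snail (all prey gone), Isopod (all prey gone), Kelp Crab (all prey gone) → extinct.
Round 2: Sheephead (all prey gone), Rock Crab (all prey gone), Sunflower Star (all prey gone), Señorita (all prey gone) → extinct.
Round 3: Sea Otter (all prey gone), Lingcod (all prey gone) → extinct.
No further losses. Total secondary extinctions: 9.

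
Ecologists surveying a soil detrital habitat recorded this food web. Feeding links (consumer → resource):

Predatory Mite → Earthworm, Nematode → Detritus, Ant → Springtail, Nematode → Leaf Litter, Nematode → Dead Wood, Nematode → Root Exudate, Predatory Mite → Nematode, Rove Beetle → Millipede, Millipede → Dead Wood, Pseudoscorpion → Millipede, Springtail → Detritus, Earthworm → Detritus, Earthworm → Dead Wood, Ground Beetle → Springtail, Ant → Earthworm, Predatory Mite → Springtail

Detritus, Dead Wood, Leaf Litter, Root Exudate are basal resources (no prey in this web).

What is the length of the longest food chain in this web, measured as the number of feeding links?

2 links

One longest chain: Detritus → Springtail → Ground Beetle.
It has 3 species and 2 links.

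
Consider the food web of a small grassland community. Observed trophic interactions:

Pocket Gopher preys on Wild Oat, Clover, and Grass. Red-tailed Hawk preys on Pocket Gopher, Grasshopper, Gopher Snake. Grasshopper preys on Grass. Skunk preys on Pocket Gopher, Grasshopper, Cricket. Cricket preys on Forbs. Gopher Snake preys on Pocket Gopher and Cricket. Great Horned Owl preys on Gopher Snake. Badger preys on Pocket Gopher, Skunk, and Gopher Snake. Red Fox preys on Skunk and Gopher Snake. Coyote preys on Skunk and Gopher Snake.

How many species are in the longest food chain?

One longest chain: Forbs → Cricket → Gopher Snake → Red-tailed Hawk.
It has 4 species and 3 links.

4 species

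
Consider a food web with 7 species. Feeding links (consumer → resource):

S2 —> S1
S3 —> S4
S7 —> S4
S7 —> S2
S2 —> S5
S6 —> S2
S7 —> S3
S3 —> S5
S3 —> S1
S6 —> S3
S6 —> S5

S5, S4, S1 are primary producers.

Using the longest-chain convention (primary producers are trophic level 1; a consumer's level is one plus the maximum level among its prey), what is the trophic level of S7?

S5 is a producer → level 1.
S3 eats S5 (level 1); other prey at levels: S4 1, S1 1 → level 2.
S7 eats S3 (level 2); other prey at levels: S4 1, S2 2 → level 3.

Trophic level 3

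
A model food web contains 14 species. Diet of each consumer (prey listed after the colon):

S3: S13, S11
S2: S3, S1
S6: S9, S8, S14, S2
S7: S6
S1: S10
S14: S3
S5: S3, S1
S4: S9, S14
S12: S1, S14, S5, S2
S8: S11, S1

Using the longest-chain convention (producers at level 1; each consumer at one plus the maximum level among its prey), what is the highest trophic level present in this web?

5

Producers (level 1): S13, S10, S9, S11.
S13 → S3 → S2 → S6 → S7 gives S7 level 5.
No species has a prey at level 5, so no species reaches level 6.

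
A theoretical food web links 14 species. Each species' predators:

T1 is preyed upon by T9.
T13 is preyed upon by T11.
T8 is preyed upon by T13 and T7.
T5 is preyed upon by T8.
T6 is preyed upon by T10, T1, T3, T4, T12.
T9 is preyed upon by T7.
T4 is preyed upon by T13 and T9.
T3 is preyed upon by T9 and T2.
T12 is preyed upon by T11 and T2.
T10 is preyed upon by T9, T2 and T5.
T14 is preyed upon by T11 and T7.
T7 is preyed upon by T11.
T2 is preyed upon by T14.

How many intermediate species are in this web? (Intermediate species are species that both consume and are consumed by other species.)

12

Intermediate species (has both prey and predators): T12, T1, T4, T3, T10, T2, T9, T5, T14, T8, T7, T13.
Count: 12.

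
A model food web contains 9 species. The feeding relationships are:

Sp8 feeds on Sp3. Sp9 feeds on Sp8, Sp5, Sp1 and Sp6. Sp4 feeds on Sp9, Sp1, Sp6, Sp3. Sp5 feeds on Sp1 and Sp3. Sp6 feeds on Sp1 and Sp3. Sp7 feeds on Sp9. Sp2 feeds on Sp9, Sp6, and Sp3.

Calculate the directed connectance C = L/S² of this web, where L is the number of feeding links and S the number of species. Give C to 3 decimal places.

The web has S = 9 species and L = 17 feeding links.
C = L / S² = 17 / 81 = 0.2099 ≈ 0.210.

C = 0.210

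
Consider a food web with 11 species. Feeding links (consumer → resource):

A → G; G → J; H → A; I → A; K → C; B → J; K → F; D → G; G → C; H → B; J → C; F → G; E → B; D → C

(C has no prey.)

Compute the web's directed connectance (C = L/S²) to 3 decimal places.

The web has S = 11 species and L = 14 feeding links.
C = L / S² = 14 / 121 = 0.1157 ≈ 0.116.

C = 0.116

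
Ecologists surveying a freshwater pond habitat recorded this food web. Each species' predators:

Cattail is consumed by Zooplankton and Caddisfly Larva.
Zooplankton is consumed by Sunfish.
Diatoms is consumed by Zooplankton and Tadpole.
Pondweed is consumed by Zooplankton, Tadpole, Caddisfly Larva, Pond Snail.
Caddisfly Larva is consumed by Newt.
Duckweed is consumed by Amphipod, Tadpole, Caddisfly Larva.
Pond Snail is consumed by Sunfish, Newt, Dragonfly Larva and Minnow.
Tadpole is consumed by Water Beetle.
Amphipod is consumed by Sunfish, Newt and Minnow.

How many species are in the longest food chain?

3 species

One longest chain: Pondweed → Pond Snail → Dragonfly Larva.
It has 3 species and 2 links.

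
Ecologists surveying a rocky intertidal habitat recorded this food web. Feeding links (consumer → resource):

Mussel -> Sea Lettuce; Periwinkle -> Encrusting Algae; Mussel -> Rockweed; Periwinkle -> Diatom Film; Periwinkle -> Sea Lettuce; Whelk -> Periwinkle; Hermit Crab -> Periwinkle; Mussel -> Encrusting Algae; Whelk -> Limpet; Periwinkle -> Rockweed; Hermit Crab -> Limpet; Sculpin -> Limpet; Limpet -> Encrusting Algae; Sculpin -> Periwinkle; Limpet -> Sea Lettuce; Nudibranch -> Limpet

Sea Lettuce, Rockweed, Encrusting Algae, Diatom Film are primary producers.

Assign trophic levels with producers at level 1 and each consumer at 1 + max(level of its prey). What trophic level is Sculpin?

Sea Lettuce is a producer → level 1.
Periwinkle eats Sea Lettuce (level 1); other prey at levels: Rockweed 1, Encrusting Algae 1, Diatom Film 1 → level 2.
Sculpin eats Periwinkle (level 2); other prey at levels: Limpet 2 → level 3.

Trophic level 3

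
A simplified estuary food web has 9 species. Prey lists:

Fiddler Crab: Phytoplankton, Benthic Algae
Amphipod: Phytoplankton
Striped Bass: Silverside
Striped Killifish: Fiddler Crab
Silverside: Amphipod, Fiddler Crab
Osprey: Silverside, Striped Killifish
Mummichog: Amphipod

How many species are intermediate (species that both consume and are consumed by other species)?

4

Intermediate species (has both prey and predators): Amphipod, Fiddler Crab, Silverside, Striped Killifish.
Count: 4.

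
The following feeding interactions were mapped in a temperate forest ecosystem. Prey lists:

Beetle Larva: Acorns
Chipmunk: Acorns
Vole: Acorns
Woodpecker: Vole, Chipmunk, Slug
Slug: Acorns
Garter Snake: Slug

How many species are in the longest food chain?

3 species

One longest chain: Acorns → Slug → Garter Snake.
It has 3 species and 2 links.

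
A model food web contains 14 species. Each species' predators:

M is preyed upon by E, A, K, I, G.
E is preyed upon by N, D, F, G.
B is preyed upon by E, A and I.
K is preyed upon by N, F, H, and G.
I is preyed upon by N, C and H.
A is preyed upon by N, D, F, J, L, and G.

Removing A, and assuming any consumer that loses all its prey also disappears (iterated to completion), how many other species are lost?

Remove A.
Round 1: J (all prey gone), L (all prey gone) → extinct.
No further losses. Total secondary extinctions: 2.

2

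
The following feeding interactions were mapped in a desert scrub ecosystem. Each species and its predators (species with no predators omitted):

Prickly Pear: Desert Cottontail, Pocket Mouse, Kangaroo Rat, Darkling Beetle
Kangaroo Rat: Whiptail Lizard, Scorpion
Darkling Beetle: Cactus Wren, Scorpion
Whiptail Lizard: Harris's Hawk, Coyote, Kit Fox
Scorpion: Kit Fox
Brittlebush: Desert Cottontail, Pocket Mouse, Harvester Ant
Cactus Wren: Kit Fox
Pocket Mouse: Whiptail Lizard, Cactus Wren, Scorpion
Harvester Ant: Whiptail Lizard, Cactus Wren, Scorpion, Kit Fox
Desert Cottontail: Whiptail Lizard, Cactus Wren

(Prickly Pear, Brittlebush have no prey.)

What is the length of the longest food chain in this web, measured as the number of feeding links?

One longest chain: Prickly Pear → Desert Cottontail → Whiptail Lizard → Harris's Hawk.
It has 4 species and 3 links.

3 links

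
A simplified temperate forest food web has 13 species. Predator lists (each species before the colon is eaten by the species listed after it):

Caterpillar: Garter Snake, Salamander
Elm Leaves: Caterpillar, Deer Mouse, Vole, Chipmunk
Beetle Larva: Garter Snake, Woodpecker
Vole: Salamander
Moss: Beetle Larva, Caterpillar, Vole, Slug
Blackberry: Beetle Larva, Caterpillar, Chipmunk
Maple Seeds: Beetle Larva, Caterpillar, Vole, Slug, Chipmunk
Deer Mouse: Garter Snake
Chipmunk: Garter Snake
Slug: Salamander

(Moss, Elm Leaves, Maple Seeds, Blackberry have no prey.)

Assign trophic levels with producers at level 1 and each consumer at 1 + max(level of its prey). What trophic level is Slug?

Trophic level 2

Moss is a producer → level 1.
Slug eats Moss (level 1); other prey at levels: Maple Seeds 1 → level 2.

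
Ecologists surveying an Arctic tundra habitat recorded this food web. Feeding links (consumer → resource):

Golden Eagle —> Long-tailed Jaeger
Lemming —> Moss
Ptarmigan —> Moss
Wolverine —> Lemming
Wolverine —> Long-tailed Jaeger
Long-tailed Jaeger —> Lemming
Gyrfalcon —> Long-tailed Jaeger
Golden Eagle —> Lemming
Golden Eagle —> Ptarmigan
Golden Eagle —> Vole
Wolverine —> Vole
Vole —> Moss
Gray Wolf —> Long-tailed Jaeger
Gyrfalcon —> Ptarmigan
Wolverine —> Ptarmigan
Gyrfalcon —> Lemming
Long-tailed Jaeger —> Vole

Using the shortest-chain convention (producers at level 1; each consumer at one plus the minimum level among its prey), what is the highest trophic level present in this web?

Producers (level 1): Moss.
Following each consumer down to its lowest-level prey: Moss → Vole → Long-tailed Jaeger → Gray Wolf (levels 1 through 4).
All prey of Gray Wolf (Long-tailed Jaeger 3) are at level 3 or above, so Gray Wolf is at level 1 + 3 = 4.
Every consumer has at least one prey at level 3 or below, so none exceeds level 4.

4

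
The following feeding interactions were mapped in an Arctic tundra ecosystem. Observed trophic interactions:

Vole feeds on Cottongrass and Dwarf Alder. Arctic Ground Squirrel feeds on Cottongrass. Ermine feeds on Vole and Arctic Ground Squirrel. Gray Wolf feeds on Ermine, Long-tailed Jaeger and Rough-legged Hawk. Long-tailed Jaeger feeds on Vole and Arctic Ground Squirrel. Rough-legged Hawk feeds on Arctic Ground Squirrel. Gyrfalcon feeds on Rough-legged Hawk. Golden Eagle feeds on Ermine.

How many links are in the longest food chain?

One longest chain: Cottongrass → Arctic Ground Squirrel → Rough-legged Hawk → Gray Wolf.
It has 4 species and 3 links.

3 links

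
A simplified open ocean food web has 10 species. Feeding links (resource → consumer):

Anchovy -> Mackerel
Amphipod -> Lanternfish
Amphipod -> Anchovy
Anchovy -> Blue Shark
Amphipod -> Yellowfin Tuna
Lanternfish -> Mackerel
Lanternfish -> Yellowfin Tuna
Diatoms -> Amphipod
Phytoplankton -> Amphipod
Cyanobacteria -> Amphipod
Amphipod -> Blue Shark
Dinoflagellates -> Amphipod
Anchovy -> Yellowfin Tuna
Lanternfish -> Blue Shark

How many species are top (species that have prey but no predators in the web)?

Top species (has prey, but nothing eats it): Blue Shark, Yellowfin Tuna, Mackerel.
Count: 3.

3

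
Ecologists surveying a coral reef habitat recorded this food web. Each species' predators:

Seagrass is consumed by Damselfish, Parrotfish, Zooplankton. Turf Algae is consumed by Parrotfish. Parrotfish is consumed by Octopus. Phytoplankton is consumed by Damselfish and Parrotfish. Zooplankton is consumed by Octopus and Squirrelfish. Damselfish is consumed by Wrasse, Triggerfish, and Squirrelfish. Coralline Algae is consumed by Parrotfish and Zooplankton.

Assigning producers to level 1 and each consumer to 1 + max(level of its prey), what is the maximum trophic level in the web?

Producers (level 1): Seagrass, Phytoplankton, Turf Algae, Coralline Algae.
Seagrass → Parrotfish → Octopus gives Octopus level 3.
No species has a prey at level 3, so no species reaches level 4.

3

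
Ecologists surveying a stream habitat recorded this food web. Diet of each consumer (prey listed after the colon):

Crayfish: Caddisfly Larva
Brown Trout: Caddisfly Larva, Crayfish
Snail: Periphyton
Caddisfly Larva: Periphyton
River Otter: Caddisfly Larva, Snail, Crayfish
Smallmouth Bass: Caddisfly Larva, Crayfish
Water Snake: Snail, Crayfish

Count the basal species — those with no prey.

1

Basal species (no prey listed): Periphyton.
Count: 1.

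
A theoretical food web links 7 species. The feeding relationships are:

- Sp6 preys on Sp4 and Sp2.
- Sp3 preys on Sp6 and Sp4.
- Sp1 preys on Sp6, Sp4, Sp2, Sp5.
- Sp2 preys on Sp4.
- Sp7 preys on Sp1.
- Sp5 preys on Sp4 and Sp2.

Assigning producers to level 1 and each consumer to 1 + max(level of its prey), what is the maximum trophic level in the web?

5

Producers (level 1): Sp4.
Sp4 → Sp2 → Sp6 → Sp1 → Sp7 gives Sp7 level 5.
No species has a prey at level 5, so no species reaches level 6.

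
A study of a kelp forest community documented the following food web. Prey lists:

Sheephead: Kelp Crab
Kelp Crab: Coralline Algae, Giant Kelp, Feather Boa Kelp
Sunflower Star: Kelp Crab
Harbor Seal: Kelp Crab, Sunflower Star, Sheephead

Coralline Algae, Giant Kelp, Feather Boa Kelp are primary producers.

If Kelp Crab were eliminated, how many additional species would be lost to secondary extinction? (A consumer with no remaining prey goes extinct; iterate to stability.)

Remove Kelp Crab.
Round 1: Sunflower Star (all prey gone), Sheephead (all prey gone) → extinct.
Round 2: Harbor Seal (all prey gone) → extinct.
No further losses. Total secondary extinctions: 3.

3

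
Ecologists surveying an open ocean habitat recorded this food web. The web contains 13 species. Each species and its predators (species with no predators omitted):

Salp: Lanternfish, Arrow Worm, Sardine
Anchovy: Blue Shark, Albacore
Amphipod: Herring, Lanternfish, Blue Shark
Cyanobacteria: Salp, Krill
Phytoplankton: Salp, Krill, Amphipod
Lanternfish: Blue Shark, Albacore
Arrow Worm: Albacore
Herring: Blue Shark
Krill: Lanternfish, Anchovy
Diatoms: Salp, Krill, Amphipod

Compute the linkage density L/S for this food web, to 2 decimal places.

L/S = 1.69

There are L = 22 links among S = 13 species.
L/S = 22/13 = 1.6923 ≈ 1.69.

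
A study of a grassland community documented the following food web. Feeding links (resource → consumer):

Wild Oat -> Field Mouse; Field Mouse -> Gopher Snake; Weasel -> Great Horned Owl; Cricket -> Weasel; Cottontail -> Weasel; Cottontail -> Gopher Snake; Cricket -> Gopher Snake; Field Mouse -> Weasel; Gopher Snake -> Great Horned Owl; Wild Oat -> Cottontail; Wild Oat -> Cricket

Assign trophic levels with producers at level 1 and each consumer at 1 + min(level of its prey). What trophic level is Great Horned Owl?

Trophic level 4

Wild Oat is a producer → level 1.
Cottontail eats Wild Oat → level 2.
Weasel eats Cottontail → level 3.
Great Horned Owl eats Weasel → level 4.
No prey of Great Horned Owl is below level 3, so 4 is the minimum.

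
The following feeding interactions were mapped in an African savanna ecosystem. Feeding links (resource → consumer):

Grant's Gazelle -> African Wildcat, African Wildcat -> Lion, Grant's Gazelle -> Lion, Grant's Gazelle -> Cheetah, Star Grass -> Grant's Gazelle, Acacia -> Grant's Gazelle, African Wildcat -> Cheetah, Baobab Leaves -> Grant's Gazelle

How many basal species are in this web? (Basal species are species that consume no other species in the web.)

3

Basal species (no prey listed): Acacia, Star Grass, Baobab Leaves.
Count: 3.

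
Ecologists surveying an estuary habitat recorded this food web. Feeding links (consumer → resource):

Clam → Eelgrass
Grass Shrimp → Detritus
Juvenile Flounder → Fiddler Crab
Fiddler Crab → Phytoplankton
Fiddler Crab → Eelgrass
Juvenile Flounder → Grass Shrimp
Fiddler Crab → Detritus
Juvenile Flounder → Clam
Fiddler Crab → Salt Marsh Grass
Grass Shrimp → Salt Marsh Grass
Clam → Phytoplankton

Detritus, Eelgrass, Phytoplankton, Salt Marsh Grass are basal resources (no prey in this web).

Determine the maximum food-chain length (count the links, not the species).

2 links

One longest chain: Eelgrass → Clam → Juvenile Flounder.
It has 3 species and 2 links.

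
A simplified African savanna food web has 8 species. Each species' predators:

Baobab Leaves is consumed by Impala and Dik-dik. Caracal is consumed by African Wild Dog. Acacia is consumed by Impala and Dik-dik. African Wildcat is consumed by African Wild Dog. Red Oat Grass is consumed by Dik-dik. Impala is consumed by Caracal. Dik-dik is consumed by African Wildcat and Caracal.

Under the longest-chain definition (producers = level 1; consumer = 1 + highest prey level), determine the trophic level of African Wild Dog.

Baobab Leaves is a producer → level 1.
Dik-dik eats Baobab Leaves (level 1); other prey at levels: Red Oat Grass 1, Acacia 1 → level 2.
African Wildcat eats Dik-dik → level 3.
African Wild Dog eats African Wildcat (level 3); other prey at levels: Caracal 3 → level 4.

Trophic level 4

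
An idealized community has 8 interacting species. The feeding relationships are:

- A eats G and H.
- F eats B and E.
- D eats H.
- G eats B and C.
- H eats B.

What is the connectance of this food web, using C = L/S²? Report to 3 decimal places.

The web has S = 8 species and L = 8 feeding links.
C = L / S² = 8 / 64 = 0.1250 ≈ 0.125.

C = 0.125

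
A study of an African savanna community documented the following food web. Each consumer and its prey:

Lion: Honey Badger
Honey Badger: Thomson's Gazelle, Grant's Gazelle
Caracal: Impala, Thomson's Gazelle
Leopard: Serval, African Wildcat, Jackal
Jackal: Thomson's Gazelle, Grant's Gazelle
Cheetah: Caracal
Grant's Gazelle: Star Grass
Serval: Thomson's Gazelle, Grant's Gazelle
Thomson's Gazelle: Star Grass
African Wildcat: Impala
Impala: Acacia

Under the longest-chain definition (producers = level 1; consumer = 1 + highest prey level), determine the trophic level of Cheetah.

Trophic level 4

Acacia is a producer → level 1.
Impala eats Acacia → level 2.
Caracal eats Impala (level 2); other prey at levels: Thomson's Gazelle 2 → level 3.
Cheetah eats Caracal → level 4.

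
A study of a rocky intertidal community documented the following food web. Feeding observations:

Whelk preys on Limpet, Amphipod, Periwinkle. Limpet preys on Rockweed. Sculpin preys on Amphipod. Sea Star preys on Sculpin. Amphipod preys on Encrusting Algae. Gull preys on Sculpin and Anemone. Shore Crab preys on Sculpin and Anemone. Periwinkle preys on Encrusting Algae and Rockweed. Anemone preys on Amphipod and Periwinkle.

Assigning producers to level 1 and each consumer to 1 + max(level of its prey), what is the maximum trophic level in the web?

Producers (level 1): Encrusting Algae, Rockweed.
Encrusting Algae → Amphipod → Sculpin → Sea Star gives Sea Star level 4.
No species has a prey at level 4, so no species reaches level 5.

4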